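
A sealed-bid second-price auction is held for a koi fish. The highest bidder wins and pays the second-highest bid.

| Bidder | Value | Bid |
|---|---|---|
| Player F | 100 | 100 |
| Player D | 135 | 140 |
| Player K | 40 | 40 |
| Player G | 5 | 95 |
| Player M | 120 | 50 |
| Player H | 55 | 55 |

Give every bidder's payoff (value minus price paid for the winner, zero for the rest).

Player F 0, Player D 35, Player K 0, Player G 0, Player M 0, Player H 0.

Ordered from highest: Player D 140; Player F 100; Player G 95; Player H 55; Player M 50; Player K 40.
Player D has the top bid and wins; the price is the second-highest bid, 100.
Player D's payoff = 135 − 100 = 35. All other bidders lose, so their payoff is 0.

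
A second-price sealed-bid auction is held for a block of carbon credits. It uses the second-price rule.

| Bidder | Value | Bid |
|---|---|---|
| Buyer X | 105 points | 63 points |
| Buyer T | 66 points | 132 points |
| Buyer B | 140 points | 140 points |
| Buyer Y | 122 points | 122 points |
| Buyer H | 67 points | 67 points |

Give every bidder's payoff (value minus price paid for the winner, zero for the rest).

Ordered from highest: Buyer B 140 points, then Buyer T 132 points, then Buyer Y 122 points, then Buyer H 67 points, then Buyer X 63 points.
Buyer B has the top bid and wins; the price is the second-highest bid, 132 points.
Buyer B's payoff = 140 points − 132 points = 8 points. All other bidders lose, so their payoff is 0.

Payoffs: Buyer X 0 points, Buyer T 0 points, Buyer B 8 points, Buyer Y 0 points, Buyer H 0 points.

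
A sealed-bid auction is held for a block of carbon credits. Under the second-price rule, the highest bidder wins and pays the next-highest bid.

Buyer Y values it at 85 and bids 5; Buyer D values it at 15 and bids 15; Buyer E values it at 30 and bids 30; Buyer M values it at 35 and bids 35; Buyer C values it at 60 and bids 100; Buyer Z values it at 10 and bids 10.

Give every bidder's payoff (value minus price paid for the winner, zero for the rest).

Ordered from highest: Buyer C 100 > Buyer M 35 > Buyer E 30 > Buyer D 15 > Buyer Z 10 > Buyer Y 5.
Buyer C has the top bid and wins; the price is the second-highest bid, 35.
Buyer C's payoff = 60 − 35 = 25. All other bidders lose, so their payoff is 0.

Payoffs: Buyer Y 0, Buyer D 0, Buyer E 0, Buyer M 0, Buyer C 25, Buyer Z 0.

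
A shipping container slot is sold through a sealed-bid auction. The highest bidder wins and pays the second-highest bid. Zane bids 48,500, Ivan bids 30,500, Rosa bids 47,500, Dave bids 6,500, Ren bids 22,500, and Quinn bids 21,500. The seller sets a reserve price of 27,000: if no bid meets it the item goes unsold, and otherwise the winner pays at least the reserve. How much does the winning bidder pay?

47,500

Sorted high to low: Zane 48,500, then Rosa 47,500, then Ivan 30,500, then Ren 22,500, then Quinn 21,500, then Dave 6,500.
Zane has the highest bid, so Zane wins.
The second-highest bid is 47,500, which exceeds the reserve, so that sets the price.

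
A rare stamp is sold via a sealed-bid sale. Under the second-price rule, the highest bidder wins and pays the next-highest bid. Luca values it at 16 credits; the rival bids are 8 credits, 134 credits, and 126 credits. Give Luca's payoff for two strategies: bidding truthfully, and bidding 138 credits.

The highest competing bid is 134 credits.
Bidding truthfully at 16 credits: the top bid is 134 credits (a rival), so Luca loses. Payoff = 0 credits.
Bidding 138 credits: Luca has the top bid, wins, and pays the second-highest bid 134 credits. Payoff = 16 credits − 134 credits = -118 credits.

Truthful: 0 credits; alternative: -118 credits.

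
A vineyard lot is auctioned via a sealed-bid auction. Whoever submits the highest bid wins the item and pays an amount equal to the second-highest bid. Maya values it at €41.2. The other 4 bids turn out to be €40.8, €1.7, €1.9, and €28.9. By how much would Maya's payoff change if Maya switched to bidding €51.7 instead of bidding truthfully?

The highest competing bid is €40.8.
Bidding truthfully at €41.2: Maya has the top bid, wins, and pays the second-highest bid €40.8. Payoff = €41.2 − €40.8 = €0.4.
Bidding €51.7: Maya has the top bid, wins, and pays the second-highest bid €40.8. Payoff = €41.2 − €40.8 = €0.4.
Change = €0.4 − €0.4 = €0.0.
The bid only affects whether you win, not the price — here both bids land on the same side of the top rival bid, so the deviation is payoff-neutral.

Payoff change: €0.0.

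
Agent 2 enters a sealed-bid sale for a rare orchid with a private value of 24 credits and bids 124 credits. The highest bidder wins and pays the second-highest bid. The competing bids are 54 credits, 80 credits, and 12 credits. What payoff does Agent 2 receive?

Highest competing bid: 80 credits.
Agent 2's bid 124 credits is the highest overall, so Agent 2 wins and pays the second-highest bid, 80 credits.
Payoff = value − price = 24 credits − 80 credits = -56 credits.
Overbidding won the item at a price above value — truthful bidding would have avoided this loss.

-56 credits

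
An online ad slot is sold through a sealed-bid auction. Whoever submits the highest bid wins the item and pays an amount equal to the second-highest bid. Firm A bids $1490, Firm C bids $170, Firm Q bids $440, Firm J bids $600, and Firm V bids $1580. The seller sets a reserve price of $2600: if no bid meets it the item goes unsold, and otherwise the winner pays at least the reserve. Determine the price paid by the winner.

Sorted high to low: Firm V $1580; Firm A $1490; Firm J $600; Firm Q $440; Firm C $170.
The top bid $1580 is below the reserve $2600, so the item goes unsold and nothing is paid.

unsold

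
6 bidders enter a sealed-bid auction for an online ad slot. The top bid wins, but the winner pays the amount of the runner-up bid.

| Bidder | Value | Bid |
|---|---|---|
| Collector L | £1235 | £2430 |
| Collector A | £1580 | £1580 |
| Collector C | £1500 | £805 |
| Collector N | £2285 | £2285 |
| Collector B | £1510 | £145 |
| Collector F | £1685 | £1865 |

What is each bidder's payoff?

Bids in descending order: Collector L £2430, then Collector N £2285, then Collector F £1865, then Collector A £1580, then Collector C £805, then Collector B £145.
Collector L has the top bid and wins; the price is the second-highest bid, £2285.
Collector L's payoff = £1235 − £2285 = -£1050. All other bidders lose, so their payoff is 0.

Collector L -£1050, Collector A £0, Collector C £0, Collector N £0, Collector B £0, Collector F £0.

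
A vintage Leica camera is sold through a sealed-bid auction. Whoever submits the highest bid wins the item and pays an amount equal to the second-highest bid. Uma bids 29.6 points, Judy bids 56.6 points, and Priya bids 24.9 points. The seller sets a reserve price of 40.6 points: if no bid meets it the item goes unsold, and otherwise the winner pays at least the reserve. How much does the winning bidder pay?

Ranking the bids: Judy 56.6 points; Uma 29.6 points; Priya 24.9 points.
Judy has the highest bid, so Judy wins.
The second-highest bid is 29.6 points, but the reserve 40.6 points is higher, so the price is the reserve.

40.6 points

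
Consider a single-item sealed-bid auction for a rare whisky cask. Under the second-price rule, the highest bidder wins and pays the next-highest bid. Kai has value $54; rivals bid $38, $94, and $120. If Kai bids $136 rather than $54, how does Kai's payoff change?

-$66

The highest competing bid is $120.
Bidding truthfully at $54: the top bid is $120 (a rival), so Kai loses. Payoff = $0.
Bidding $136: Kai has the top bid, wins, and pays the second-highest bid $120. Payoff = $54 − $120 = -$66.
Change = -$66 − $0 = -$66.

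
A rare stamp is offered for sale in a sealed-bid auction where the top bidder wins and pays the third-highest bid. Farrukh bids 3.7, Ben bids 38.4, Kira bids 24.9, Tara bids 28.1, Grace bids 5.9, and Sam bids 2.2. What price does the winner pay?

24.9

Sorted high to low: Ben 38.4 > Tara 28.1 > Kira 24.9 > Grace 5.9 > Farrukh 3.7 > Sam 2.2.
Ben is the highest bidder, so Ben wins.
Under the third-price rule, the price is the third-highest bid: 24.9.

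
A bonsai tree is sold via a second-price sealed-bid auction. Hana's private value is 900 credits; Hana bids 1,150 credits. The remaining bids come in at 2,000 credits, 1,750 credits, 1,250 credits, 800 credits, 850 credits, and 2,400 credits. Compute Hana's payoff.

Highest competing bid: 2,400 credits.
Hana's bid 1,150 credits is not the highest, so Hana loses, pays nothing, and earns zero payoff.

Payoff = 0 credits.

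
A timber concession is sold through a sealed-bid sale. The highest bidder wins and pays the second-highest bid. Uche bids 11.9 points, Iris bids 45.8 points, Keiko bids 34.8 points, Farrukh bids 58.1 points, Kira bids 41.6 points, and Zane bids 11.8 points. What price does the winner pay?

Sorted high to low: Farrukh 58.1 points; Iris 45.8 points; Kira 41.6 points; Keiko 34.8 points; Uche 11.9 points; Zane 11.8 points.
Farrukh has the highest bid, so Farrukh wins.
The second-highest bid is 45.8 points, so that is what Farrukh pays.

Price paid: 45.8 points.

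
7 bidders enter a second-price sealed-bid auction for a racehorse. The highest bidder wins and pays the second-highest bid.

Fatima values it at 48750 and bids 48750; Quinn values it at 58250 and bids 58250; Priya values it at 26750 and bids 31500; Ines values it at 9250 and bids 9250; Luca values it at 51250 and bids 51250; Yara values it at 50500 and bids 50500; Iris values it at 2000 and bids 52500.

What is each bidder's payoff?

Fatima 0, Quinn 5750, Priya 0, Ines 0, Luca 0, Yara 0, Iris 0.

Ordered from highest: Quinn 58250; Iris 52500; Luca 51250; Yara 50500; Fatima 48750; Priya 31500; Ines 9250.
Quinn has the top bid and wins; the price is the second-highest bid, 52500.
Quinn's payoff = 58250 − 52500 = 5750. All other bidders lose, so their payoff is 0.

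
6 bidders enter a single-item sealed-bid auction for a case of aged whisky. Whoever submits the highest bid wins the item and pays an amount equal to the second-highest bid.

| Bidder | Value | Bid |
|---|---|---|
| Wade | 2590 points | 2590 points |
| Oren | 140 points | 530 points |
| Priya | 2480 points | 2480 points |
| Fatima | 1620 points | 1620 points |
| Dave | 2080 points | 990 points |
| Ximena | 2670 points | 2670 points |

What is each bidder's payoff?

Wade 0 points, Oren 0 points, Priya 0 points, Fatima 0 points, Dave 0 points, Ximena 80 points.

Ordered from highest: Ximena 2670 points; Wade 2590 points; Priya 2480 points; Fatima 1620 points; Dave 990 points; Oren 530 points.
Ximena has the top bid and wins; the price is the second-highest bid, 2590 points.
Ximena's payoff = 2670 points − 2590 points = 80 points. All other bidders lose, so their payoff is 0.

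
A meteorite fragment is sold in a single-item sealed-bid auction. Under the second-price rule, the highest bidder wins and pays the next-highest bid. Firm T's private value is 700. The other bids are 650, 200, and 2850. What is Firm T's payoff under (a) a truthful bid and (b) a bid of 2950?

The highest competing bid is 2850.
Bidding truthfully at 700: the top bid is 2850 (a rival), so Firm T loses. Payoff = 0.
Bidding 2950: Firm T has the top bid, wins, and pays the second-highest bid 2850. Payoff = 700 − 2850 = -2150.

Truthful: 0; alternative: -2150.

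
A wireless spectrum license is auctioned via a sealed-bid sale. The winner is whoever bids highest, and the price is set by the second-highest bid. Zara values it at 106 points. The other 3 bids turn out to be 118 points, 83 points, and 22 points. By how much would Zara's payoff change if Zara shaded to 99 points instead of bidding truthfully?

The highest competing bid is 118 points.
Bidding truthfully at 106 points: the top bid is 118 points (a rival), so Zara loses. Payoff = 0 points.
Bidding 99 points: the top bid is 118 points (a rival), so Zara loses. Payoff = 0 points.
Change = 0 points − 0 points = 0 points.
The bid only affects whether you win, not the price — here both bids land on the same side of the top rival bid, so the deviation is payoff-neutral.

Change in payoff: 0 points.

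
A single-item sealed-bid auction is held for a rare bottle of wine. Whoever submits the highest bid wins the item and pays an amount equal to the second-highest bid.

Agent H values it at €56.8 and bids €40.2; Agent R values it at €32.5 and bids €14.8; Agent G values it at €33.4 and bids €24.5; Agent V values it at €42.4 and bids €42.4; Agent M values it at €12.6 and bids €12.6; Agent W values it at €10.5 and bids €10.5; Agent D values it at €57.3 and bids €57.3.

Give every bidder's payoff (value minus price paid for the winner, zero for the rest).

Agent H €0.0, Agent R €0.0, Agent G €0.0, Agent V €0.0, Agent M €0.0, Agent W €0.0, Agent D €14.9.

Sorted high to low: Agent D €57.3; Agent V €42.4; Agent H €40.2; Agent G €24.5; Agent R €14.8; Agent M €12.6; Agent W €10.5.
Agent D has the top bid and wins; the price is the second-highest bid, €42.4.
Agent D's payoff = €57.3 − €42.4 = €14.9. All other bidders lose, so their payoff is 0.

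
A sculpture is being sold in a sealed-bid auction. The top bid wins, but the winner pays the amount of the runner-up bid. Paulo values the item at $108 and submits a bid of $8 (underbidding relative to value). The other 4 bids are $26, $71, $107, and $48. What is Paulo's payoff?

$0

Highest competing bid: $107.
Paulo's bid $8 is not the highest, so Paulo loses, pays nothing, and earns zero payoff.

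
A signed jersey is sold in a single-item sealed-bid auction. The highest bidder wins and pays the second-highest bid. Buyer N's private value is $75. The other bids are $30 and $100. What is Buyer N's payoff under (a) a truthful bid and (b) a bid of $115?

The highest competing bid is $100.
Bidding truthfully at $75: the top bid is $100 (a rival), so Buyer N loses. Payoff = $0.
Bidding $115: Buyer N has the top bid, wins, and pays the second-highest bid $100. Payoff = $75 − $100 = -$25.

(a) $0  (b) -$25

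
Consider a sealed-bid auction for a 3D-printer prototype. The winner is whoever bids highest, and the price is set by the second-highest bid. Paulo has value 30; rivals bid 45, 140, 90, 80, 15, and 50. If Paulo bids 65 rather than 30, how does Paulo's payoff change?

Change in payoff: 0.

The highest competing bid is 140.
Bidding truthfully at 30: the top bid is 140 (a rival), so Paulo loses. Payoff = 0.
Bidding 65: the top bid is 140 (a rival), so Paulo loses. Payoff = 0.
Change = 0 − 0 = 0.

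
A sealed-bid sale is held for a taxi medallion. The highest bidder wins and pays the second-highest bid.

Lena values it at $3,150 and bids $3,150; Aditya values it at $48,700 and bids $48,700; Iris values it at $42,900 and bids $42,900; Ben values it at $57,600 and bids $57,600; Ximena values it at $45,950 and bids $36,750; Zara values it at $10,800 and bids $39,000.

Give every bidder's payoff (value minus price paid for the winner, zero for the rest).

Ordered from highest: Ben $57,600, then Aditya $48,700, then Iris $42,900, then Zara $39,000, then Ximena $36,750, then Lena $3,150.
Ben has the top bid and wins; the price is the second-highest bid, $48,700.
Ben's payoff = $57,600 − $48,700 = $8,900. All other bidders lose, so their payoff is 0.

Lena $0, Aditya $0, Iris $0, Ben $8,900, Ximena $0, Zara $0.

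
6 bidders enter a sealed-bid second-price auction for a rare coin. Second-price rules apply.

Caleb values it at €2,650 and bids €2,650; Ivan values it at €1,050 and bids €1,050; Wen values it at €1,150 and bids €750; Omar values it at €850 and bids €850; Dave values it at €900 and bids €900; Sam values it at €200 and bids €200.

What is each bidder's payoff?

Payoffs: Caleb €1,600, Ivan €0, Wen €0, Omar €0, Dave €0, Sam €0.

Ordered from highest: Caleb €2,650 > Ivan €1,050 > Dave €900 > Omar €850 > Wen €750 > Sam €200.
Caleb has the top bid and wins; the price is the second-highest bid, €1,050.
Caleb's payoff = €2,650 − €1,050 = €1,600. All other bidders lose, so their payoff is 0.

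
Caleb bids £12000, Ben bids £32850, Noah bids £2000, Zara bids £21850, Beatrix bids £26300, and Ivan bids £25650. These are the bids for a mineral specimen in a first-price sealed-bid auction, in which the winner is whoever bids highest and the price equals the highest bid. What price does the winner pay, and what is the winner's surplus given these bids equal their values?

The winner pays £32850 for a surplus of £0.

Ordered from highest: Ben £32850 > Beatrix £26300 > Ivan £25650 > Zara £21850 > Caleb £12000 > Noah £2000.
Ben is the highest bidder, so Ben wins.
Under the first-price rule, the price is the highest bid: £32850.
Surplus = £32850 − £32850 = £0.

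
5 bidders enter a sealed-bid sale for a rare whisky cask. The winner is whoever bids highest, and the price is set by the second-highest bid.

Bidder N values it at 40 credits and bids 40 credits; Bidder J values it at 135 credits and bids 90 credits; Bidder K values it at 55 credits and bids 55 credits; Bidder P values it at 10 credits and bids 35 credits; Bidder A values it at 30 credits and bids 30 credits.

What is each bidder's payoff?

Bidder N 0 credits, Bidder J 80 credits, Bidder K 0 credits, Bidder P 0 credits, Bidder A 0 credits.

Bids in descending order: Bidder J 90 credits, then Bidder K 55 credits, then Bidder N 40 credits, then Bidder P 35 credits, then Bidder A 30 credits.
Bidder J has the top bid and wins; the price is the second-highest bid, 55 credits.
Bidder J's payoff = 135 credits − 55 credits = 80 credits. All other bidders lose, so their payoff is 0.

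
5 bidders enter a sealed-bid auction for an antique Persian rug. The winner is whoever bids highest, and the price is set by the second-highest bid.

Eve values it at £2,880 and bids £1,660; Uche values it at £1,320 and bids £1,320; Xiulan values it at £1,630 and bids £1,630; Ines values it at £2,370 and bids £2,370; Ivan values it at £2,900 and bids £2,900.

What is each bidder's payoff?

Eve £0, Uche £0, Xiulan £0, Ines £0, Ivan £530.

Sorted high to low: Ivan £2,900, then Ines £2,370, then Eve £1,660, then Xiulan £1,630, then Uche £1,320.
Ivan has the top bid and wins; the price is the second-highest bid, £2,370.
Ivan's payoff = £2,900 − £2,370 = £530. All other bidders lose, so their payoff is 0.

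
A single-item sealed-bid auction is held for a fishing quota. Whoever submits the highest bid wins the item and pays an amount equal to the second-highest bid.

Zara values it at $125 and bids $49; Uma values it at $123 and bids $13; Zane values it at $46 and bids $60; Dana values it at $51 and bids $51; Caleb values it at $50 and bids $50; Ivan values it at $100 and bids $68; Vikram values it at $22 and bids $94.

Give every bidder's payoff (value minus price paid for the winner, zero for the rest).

Ordered from highest: Vikram $94 > Ivan $68 > Zane $60 > Dana $51 > Caleb $50 > Zara $49 > Uma $13.
Vikram has the top bid and wins; the price is the second-highest bid, $68.
Vikram's payoff = $22 − $68 = -$46. All other bidders lose, so their payoff is 0.

Zara $0, Uma $0, Zane $0, Dana $0, Caleb $0, Ivan $0, Vikram -$46.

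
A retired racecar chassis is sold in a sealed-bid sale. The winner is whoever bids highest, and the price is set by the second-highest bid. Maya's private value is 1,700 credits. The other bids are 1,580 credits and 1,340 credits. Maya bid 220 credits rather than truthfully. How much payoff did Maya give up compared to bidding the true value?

Payoff forgone: 120 credits.

The highest competing bid is 1,580 credits.
Bidding truthfully at 1,700 credits: Maya has the top bid, wins, and pays the second-highest bid 1,580 credits. Payoff = 1,700 credits − 1,580 credits = 120 credits.
Bidding 220 credits: the top bid is 1,580 credits (a rival), so Maya loses. Payoff = 0 credits.
Regret = truthful payoff − actual payoff = 120 credits − 0 credits = 120 credits.
Deviating from a truthful bid can only lose payoff in a second-price auction — never gain.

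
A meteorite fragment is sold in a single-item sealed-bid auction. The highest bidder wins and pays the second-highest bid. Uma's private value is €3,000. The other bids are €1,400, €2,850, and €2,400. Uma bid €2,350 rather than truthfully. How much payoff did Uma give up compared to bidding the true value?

The highest competing bid is €2,850.
Bidding truthfully at €3,000: Uma has the top bid, wins, and pays the second-highest bid €2,850. Payoff = €3,000 − €2,850 = €150.
Bidding €2,350: the top bid is €2,850 (a rival), so Uma loses. Payoff = €0.
Regret = truthful payoff − actual payoff = €150 − €0 = €150.

Regret: €150.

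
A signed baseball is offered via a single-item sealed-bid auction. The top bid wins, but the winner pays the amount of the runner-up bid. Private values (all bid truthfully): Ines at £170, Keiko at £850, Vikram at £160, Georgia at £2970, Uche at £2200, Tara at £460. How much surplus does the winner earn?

Winner's surplus: £770.

Sorted high to low: Georgia £2970, then Uche £2200, then Keiko £850, then Tara £460, then Ines £170, then Vikram £160.
Georgia wins with the top bid and pays the second-highest, £2200.
Surplus = £2970 − £2200 = £770.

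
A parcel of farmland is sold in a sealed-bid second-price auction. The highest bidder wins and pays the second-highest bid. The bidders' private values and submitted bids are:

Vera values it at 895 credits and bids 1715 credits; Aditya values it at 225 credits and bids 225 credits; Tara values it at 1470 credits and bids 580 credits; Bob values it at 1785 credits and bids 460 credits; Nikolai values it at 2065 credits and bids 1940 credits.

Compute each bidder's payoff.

Payoffs: Vera 0 credits, Aditya 0 credits, Tara 0 credits, Bob 0 credits, Nikolai 350 credits.

Bids in descending order: Nikolai 1940 credits, then Vera 1715 credits, then Tara 580 credits, then Bob 460 credits, then Aditya 225 credits.
Nikolai has the top bid and wins; the price is the second-highest bid, 1715 credits.
Nikolai's payoff = 2065 credits − 1715 credits = 350 credits. All other bidders lose, so their payoff is 0.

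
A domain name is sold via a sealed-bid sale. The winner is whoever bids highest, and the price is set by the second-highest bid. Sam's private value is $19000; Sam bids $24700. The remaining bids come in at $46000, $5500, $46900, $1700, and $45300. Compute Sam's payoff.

Sam's payoff: $0.

Highest competing bid: $46900.
Sam's bid $24700 is not the highest, so Sam loses, pays nothing, and earns zero payoff.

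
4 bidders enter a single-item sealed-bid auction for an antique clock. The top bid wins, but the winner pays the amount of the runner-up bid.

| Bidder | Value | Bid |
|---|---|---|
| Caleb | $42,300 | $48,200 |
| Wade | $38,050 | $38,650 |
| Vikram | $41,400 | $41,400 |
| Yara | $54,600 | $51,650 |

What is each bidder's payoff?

Ranking the bids: Yara $51,650, then Caleb $48,200, then Vikram $41,400, then Wade $38,650.
Yara has the top bid and wins; the price is the second-highest bid, $48,200.
Yara's payoff = $54,600 − $48,200 = $6,400. All other bidders lose, so their payoff is 0.

Payoffs: Caleb $0, Wade $0, Vikram $0, Yara $6,400.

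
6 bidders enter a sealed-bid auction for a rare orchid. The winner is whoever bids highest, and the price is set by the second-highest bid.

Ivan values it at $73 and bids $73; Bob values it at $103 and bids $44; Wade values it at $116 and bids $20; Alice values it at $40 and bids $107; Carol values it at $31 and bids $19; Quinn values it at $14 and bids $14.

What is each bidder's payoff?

Ranking the bids: Alice $107, then Ivan $73, then Bob $44, then Wade $20, then Carol $19, then Quinn $14.
Alice has the top bid and wins; the price is the second-highest bid, $73.
Alice's payoff = $40 − $73 = -$33. All other bidders lose, so their payoff is 0.

Ivan $0, Bob $0, Wade $0, Alice -$33, Carol $0, Quinn $0.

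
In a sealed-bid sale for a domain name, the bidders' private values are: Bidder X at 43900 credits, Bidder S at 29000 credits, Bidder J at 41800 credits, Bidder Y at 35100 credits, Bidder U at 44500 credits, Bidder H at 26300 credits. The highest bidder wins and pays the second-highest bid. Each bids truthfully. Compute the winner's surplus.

Ranking the bids: Bidder U 44500 credits, then Bidder X 43900 credits, then Bidder J 41800 credits, then Bidder Y 35100 credits, then Bidder S 29000 credits, then Bidder H 26300 credits.
Bidder U wins with the top bid and pays the second-highest, 43900 credits.
Surplus = 44500 credits − 43900 credits = 600 credits.

600 credits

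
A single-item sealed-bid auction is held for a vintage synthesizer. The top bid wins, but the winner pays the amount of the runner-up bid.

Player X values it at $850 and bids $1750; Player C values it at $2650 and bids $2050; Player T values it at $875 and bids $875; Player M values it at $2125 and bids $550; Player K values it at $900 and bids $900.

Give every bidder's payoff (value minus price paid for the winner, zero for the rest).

Bids in descending order: Player C $2050, then Player X $1750, then Player K $900, then Player T $875, then Player M $550.
Player C has the top bid and wins; the price is the second-highest bid, $1750.
Player C's payoff = $2650 − $1750 = $900. All other bidders lose, so their payoff is 0.

Payoffs: Player X $0, Player C $900, Player T $0, Player M $0, Player K $0.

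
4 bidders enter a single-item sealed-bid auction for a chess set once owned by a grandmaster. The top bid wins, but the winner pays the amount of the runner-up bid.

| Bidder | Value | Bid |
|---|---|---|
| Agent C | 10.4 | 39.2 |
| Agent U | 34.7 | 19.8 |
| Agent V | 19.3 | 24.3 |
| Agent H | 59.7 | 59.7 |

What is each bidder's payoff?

Payoffs: Agent C 0.0, Agent U 0.0, Agent V 0.0, Agent H 20.5.

Bids in descending order: Agent H 59.7 > Agent C 39.2 > Agent V 24.3 > Agent U 19.8.
Agent H has the top bid and wins; the price is the second-highest bid, 39.2.
Agent H's payoff = 59.7 − 39.2 = 20.5. All other bidders lose, so their payoff is 0.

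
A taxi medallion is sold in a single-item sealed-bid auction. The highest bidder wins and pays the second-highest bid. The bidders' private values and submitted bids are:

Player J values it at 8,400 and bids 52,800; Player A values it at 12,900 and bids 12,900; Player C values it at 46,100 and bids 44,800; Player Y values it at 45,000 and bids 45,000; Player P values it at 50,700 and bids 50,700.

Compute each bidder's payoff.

Sorted high to low: Player J 52,800; Player P 50,700; Player Y 45,000; Player C 44,800; Player A 12,900.
Player J has the top bid and wins; the price is the second-highest bid, 50,700.
Player J's payoff = 8,400 − 50,700 = -42,300. All other bidders lose, so their payoff is 0.

Player J -42,300, Player A 0, Player C 0, Player Y 0, Player P 0.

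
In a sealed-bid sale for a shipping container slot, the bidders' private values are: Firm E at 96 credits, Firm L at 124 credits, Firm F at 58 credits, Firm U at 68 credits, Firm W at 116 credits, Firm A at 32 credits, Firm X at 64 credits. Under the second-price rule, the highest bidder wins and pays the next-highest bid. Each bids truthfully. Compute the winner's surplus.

Bids in descending order: Firm L 124 credits > Firm W 116 credits > Firm E 96 credits > Firm U 68 credits > Firm X 64 credits > Firm F 58 credits > Firm A 32 credits.
Firm L wins with the top bid and pays the second-highest, 116 credits.
Surplus = 124 credits − 116 credits = 8 credits.

8 credits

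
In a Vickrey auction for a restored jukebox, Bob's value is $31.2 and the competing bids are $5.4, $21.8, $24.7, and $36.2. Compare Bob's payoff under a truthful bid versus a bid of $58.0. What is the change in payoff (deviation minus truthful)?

The highest competing bid is $36.2.
Bidding truthfully at $31.2: the top bid is $36.2 (a rival), so Bob loses. Payoff = $0.0.
Bidding $58.0: Bob has the top bid, wins, and pays the second-highest bid $36.2. Payoff = $31.2 − $36.2 = -$5.0.
Change = -$5.0 − $0.0 = -$5.0.
Deviating from a truthful bid can only lose payoff in a second-price auction — never gain.

-$5.0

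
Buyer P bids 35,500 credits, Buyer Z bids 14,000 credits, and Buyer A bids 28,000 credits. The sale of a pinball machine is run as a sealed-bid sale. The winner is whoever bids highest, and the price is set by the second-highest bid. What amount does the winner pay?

Price paid: 28,000 credits.

Bids in descending order: Buyer P 35,500 credits, then Buyer A 28,000 credits, then Buyer Z 14,000 credits.
Buyer P has the highest bid, so Buyer P wins.
The second-highest bid is 28,000 credits, so that is what Buyer P pays.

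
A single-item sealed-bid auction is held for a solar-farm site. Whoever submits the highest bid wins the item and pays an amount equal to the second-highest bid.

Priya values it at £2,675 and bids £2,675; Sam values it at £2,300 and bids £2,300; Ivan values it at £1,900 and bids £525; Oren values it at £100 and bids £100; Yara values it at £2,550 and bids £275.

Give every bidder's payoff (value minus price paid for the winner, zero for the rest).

Bids in descending order: Priya £2,675, then Sam £2,300, then Ivan £525, then Yara £275, then Oren £100.
Priya has the top bid and wins; the price is the second-highest bid, £2,300.
Priya's payoff = £2,675 − £2,300 = £375. All other bidders lose, so their payoff is 0.

Payoffs: Priya £375, Sam £0, Ivan £0, Oren £0, Yara £0.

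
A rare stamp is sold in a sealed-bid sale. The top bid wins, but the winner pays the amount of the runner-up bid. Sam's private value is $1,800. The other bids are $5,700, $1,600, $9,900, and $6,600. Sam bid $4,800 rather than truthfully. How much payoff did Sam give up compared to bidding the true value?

The highest competing bid is $9,900.
Bidding truthfully at $1,800: the top bid is $9,900 (a rival), so Sam loses. Payoff = $0.
Bidding $4,800: the top bid is $9,900 (a rival), so Sam loses. Payoff = $0.
Regret = truthful payoff − actual payoff = $0 − $0 = $0.

Regret: $0.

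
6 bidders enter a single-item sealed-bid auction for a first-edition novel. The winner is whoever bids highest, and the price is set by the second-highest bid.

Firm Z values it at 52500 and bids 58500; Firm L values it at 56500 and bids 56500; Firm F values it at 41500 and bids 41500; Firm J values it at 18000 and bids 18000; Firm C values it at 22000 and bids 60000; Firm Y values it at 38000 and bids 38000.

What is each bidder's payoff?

Firm Z 0, Firm L 0, Firm F 0, Firm J 0, Firm C -36500, Firm Y 0.

Bids in descending order: Firm C 60000; Firm Z 58500; Firm L 56500; Firm F 41500; Firm Y 38000; Firm J 18000.
Firm C has the top bid and wins; the price is the second-highest bid, 58500.
Firm C's payoff = 22000 − 58500 = -36500. All other bidders lose, so their payoff is 0.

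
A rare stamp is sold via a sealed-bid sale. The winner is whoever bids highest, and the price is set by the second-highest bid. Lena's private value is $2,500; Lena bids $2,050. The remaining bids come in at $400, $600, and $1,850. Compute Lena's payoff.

$650

Highest competing bid: $1,850.
Lena's bid $2,050 is the highest overall, so Lena wins and pays the second-highest bid, $1,850.
Payoff = value − price = $2,500 − $1,850 = $650.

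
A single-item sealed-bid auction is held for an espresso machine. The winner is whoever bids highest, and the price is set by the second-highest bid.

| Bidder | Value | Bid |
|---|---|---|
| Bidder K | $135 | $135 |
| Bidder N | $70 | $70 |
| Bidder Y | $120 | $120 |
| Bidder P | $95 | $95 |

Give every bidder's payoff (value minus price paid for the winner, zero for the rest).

Bidder K $15, Bidder N $0, Bidder Y $0, Bidder P $0.

Ordered from highest: Bidder K $135 > Bidder Y $120 > Bidder P $95 > Bidder N $70.
Bidder K has the top bid and wins; the price is the second-highest bid, $120.
Bidder K's payoff = $135 − $120 = $15. All other bidders lose, so their payoff is 0.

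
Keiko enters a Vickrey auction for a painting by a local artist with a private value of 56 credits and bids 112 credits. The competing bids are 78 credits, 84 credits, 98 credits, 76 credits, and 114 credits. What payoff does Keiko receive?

Payoff = 0 credits.

Highest competing bid: 114 credits.
Keiko's bid 112 credits is not the highest, so Keiko loses, pays nothing, and earns zero payoff.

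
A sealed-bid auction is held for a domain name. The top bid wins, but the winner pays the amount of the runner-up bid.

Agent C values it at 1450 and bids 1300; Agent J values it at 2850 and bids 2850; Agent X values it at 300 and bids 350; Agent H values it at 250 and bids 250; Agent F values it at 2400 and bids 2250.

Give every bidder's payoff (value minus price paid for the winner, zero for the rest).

Payoffs: Agent C 0, Agent J 600, Agent X 0, Agent H 0, Agent F 0.

Ranking the bids: Agent J 2850; Agent F 2250; Agent C 1300; Agent X 350; Agent H 250.
Agent J has the top bid and wins; the price is the second-highest bid, 2250.
Agent J's payoff = 2850 − 2250 = 600. All other bidders lose, so their payoff is 0.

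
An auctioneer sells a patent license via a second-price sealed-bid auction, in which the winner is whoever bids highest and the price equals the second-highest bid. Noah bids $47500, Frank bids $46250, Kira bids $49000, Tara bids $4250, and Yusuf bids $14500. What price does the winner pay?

Ordered from highest: Kira $49000 > Noah $47500 > Frank $46250 > Yusuf $14500 > Tara $4250.
Kira is the highest bidder, so Kira wins.
Under the second-price rule, the price is the second-highest bid: $47500.

Price paid: $47500.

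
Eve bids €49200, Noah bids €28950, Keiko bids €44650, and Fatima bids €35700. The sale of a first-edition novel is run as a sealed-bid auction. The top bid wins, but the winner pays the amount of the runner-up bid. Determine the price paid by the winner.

€44650

Sorted high to low: Eve €49200; Keiko €44650; Fatima €35700; Noah €28950.
Eve has the highest bid, so Eve wins.
The second-highest bid is €44650, so that is what Eve pays.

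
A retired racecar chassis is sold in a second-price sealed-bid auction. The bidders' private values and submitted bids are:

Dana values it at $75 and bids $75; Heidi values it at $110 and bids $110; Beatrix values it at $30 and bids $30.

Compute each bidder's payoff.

Payoffs: Dana $0, Heidi $35, Beatrix $0.

Ordered from highest: Heidi $110, then Dana $75, then Beatrix $30.
Heidi has the top bid and wins; the price is the second-highest bid, $75.
Heidi's payoff = $110 − $75 = $35. All other bidders lose, so their payoff is 0.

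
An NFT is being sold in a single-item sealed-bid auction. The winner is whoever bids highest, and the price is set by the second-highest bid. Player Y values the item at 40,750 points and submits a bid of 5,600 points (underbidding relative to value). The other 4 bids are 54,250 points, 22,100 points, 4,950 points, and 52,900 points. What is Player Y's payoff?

Payoff = 0 points.

Highest competing bid: 54,250 points.
Player Y's bid 5,600 points is not the highest, so Player Y loses, pays nothing, and earns zero payoff.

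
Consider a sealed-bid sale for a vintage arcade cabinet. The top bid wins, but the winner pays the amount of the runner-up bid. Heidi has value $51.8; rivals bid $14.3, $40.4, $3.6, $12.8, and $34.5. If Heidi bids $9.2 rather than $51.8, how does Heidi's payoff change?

Payoff change: -$11.4.

The highest competing bid is $40.4.
Bidding truthfully at $51.8: Heidi has the top bid, wins, and pays the second-highest bid $40.4. Payoff = $51.8 − $40.4 = $11.4.
Bidding $9.2: the top bid is $40.4 (a rival), so Heidi loses. Payoff = $0.0.
Change = $0.0 − $11.4 = -$11.4.
This is the dominant-strategy logic: truthful bidding weakly beats any alternative.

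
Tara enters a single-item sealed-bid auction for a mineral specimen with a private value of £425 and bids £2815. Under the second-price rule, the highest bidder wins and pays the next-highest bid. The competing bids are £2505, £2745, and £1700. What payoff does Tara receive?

Highest competing bid: £2745.
Tara's bid £2815 is the highest overall, so Tara wins and pays the second-highest bid, £2745.
Payoff = value − price = £425 − £2745 = -£2320.
Overbidding won the item at a price above value — truthful bidding would have avoided this loss.

-£2320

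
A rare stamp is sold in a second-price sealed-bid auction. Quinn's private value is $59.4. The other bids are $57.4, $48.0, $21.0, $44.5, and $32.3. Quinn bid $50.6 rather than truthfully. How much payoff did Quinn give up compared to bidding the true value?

The highest competing bid is $57.4.
Bidding truthfully at $59.4: Quinn has the top bid, wins, and pays the second-highest bid $57.4. Payoff = $59.4 − $57.4 = $2.0.
Bidding $50.6: the top bid is $57.4 (a rival), so Quinn loses. Payoff = $0.0.
Regret = truthful payoff − actual payoff = $2.0 − $0.0 = $2.0.
Deviating from a truthful bid can only lose payoff in a second-price auction — never gain.

Regret: $2.0.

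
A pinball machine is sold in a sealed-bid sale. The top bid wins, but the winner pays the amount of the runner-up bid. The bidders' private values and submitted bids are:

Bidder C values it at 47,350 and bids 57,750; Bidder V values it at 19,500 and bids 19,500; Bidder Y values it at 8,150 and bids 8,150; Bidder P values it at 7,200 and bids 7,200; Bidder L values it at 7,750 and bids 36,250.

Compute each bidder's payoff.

Bidder C 11,100, Bidder V 0, Bidder Y 0, Bidder P 0, Bidder L 0.

Bids in descending order: Bidder C 57,750 > Bidder L 36,250 > Bidder V 19,500 > Bidder Y 8,150 > Bidder P 7,200.
Bidder C has the top bid and wins; the price is the second-highest bid, 36,250.
Bidder C's payoff = 47,350 − 36,250 = 11,100. All other bidders lose, so their payoff is 0.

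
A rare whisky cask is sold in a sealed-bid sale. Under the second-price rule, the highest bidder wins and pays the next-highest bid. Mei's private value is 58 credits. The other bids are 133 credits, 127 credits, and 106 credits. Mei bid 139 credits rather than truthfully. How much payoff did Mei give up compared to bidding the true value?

The highest competing bid is 133 credits.
Bidding truthfully at 58 credits: the top bid is 133 credits (a rival), so Mei loses. Payoff = 0 credits.
Bidding 139 credits: Mei has the top bid, wins, and pays the second-highest bid 133 credits. Payoff = 58 credits − 133 credits = -75 credits.
Regret = truthful payoff − actual payoff = 0 credits − -75 credits = 75 credits.

75 credits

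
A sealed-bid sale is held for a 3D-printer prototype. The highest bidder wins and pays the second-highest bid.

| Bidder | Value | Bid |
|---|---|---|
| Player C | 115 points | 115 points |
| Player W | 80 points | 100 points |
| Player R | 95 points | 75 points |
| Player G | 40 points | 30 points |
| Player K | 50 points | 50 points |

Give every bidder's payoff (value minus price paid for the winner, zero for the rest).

Ranking the bids: Player C 115 points > Player W 100 points > Player R 75 points > Player K 50 points > Player G 30 points.
Player C has the top bid and wins; the price is the second-highest bid, 100 points.
Player C's payoff = 115 points − 100 points = 15 points. All other bidders lose, so their payoff is 0.

Player C 15 points, Player W 0 points, Player R 0 points, Player G 0 points, Player K 0 points.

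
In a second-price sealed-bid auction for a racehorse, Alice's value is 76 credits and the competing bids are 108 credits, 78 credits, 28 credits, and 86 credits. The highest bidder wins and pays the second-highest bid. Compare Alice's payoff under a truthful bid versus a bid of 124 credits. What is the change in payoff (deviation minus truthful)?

The highest competing bid is 108 credits.
Bidding truthfully at 76 credits: the top bid is 108 credits (a rival), so Alice loses. Payoff = 0 credits.
Bidding 124 credits: Alice has the top bid, wins, and pays the second-highest bid 108 credits. Payoff = 76 credits − 108 credits = -32 credits.
Change = -32 credits − 0 credits = -32 credits.

-32 credits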